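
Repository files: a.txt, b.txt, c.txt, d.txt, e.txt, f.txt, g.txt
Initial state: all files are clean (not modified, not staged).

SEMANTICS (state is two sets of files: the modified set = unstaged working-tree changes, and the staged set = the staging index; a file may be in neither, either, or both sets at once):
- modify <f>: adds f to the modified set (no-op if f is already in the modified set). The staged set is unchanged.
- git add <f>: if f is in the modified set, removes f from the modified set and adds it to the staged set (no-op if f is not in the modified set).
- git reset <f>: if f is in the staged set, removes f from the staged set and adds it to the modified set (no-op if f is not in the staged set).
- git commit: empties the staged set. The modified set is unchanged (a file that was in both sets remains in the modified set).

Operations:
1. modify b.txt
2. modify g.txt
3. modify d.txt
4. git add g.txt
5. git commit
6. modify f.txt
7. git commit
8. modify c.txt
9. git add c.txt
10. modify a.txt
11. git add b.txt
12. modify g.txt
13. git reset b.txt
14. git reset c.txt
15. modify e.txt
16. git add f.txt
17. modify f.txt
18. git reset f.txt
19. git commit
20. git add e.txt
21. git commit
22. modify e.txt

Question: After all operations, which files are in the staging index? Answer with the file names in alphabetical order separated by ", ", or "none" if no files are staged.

After op 1 (modify b.txt): modified={b.txt} staged={none}
After op 2 (modify g.txt): modified={b.txt, g.txt} staged={none}
After op 3 (modify d.txt): modified={b.txt, d.txt, g.txt} staged={none}
After op 4 (git add g.txt): modified={b.txt, d.txt} staged={g.txt}
After op 5 (git commit): modified={b.txt, d.txt} staged={none}
After op 6 (modify f.txt): modified={b.txt, d.txt, f.txt} staged={none}
After op 7 (git commit): modified={b.txt, d.txt, f.txt} staged={none}
After op 8 (modify c.txt): modified={b.txt, c.txt, d.txt, f.txt} staged={none}
After op 9 (git add c.txt): modified={b.txt, d.txt, f.txt} staged={c.txt}
After op 10 (modify a.txt): modified={a.txt, b.txt, d.txt, f.txt} staged={c.txt}
After op 11 (git add b.txt): modified={a.txt, d.txt, f.txt} staged={b.txt, c.txt}
After op 12 (modify g.txt): modified={a.txt, d.txt, f.txt, g.txt} staged={b.txt, c.txt}
After op 13 (git reset b.txt): modified={a.txt, b.txt, d.txt, f.txt, g.txt} staged={c.txt}
After op 14 (git reset c.txt): modified={a.txt, b.txt, c.txt, d.txt, f.txt, g.txt} staged={none}
After op 15 (modify e.txt): modified={a.txt, b.txt, c.txt, d.txt, e.txt, f.txt, g.txt} staged={none}
After op 16 (git add f.txt): modified={a.txt, b.txt, c.txt, d.txt, e.txt, g.txt} staged={f.txt}
After op 17 (modify f.txt): modified={a.txt, b.txt, c.txt, d.txt, e.txt, f.txt, g.txt} staged={f.txt}
After op 18 (git reset f.txt): modified={a.txt, b.txt, c.txt, d.txt, e.txt, f.txt, g.txt} staged={none}
After op 19 (git commit): modified={a.txt, b.txt, c.txt, d.txt, e.txt, f.txt, g.txt} staged={none}
After op 20 (git add e.txt): modified={a.txt, b.txt, c.txt, d.txt, f.txt, g.txt} staged={e.txt}
After op 21 (git commit): modified={a.txt, b.txt, c.txt, d.txt, f.txt, g.txt} staged={none}
After op 22 (modify e.txt): modified={a.txt, b.txt, c.txt, d.txt, e.txt, f.txt, g.txt} staged={none}

Answer: none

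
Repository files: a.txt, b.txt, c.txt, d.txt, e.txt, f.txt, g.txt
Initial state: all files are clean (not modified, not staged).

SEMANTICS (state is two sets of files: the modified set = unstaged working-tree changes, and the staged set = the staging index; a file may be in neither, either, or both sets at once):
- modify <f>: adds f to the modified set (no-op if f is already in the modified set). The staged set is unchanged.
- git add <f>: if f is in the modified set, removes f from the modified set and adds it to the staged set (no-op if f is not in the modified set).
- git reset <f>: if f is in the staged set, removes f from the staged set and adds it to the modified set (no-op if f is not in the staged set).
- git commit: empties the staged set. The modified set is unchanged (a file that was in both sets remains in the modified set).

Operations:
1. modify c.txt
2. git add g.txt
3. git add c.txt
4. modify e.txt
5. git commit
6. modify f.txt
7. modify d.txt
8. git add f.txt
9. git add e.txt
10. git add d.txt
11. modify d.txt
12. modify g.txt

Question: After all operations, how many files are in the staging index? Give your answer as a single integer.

After op 1 (modify c.txt): modified={c.txt} staged={none}
After op 2 (git add g.txt): modified={c.txt} staged={none}
After op 3 (git add c.txt): modified={none} staged={c.txt}
After op 4 (modify e.txt): modified={e.txt} staged={c.txt}
After op 5 (git commit): modified={e.txt} staged={none}
After op 6 (modify f.txt): modified={e.txt, f.txt} staged={none}
After op 7 (modify d.txt): modified={d.txt, e.txt, f.txt} staged={none}
After op 8 (git add f.txt): modified={d.txt, e.txt} staged={f.txt}
After op 9 (git add e.txt): modified={d.txt} staged={e.txt, f.txt}
After op 10 (git add d.txt): modified={none} staged={d.txt, e.txt, f.txt}
After op 11 (modify d.txt): modified={d.txt} staged={d.txt, e.txt, f.txt}
After op 12 (modify g.txt): modified={d.txt, g.txt} staged={d.txt, e.txt, f.txt}
Final staged set: {d.txt, e.txt, f.txt} -> count=3

Answer: 3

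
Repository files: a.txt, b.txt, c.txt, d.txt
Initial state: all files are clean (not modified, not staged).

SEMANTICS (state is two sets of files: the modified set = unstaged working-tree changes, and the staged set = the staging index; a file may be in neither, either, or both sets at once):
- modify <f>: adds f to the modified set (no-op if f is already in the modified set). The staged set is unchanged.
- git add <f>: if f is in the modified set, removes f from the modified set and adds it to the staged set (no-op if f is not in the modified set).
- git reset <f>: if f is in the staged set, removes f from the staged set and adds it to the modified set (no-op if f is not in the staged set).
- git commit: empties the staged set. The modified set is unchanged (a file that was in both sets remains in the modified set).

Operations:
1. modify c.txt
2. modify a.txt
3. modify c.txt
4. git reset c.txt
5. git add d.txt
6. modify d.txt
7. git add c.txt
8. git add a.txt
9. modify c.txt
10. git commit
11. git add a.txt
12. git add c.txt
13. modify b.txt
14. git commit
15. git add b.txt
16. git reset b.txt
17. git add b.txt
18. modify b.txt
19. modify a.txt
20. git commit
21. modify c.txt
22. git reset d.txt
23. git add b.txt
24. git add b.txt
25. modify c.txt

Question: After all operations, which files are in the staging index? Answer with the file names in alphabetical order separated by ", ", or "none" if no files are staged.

Answer: b.txt

Derivation:
After op 1 (modify c.txt): modified={c.txt} staged={none}
After op 2 (modify a.txt): modified={a.txt, c.txt} staged={none}
After op 3 (modify c.txt): modified={a.txt, c.txt} staged={none}
After op 4 (git reset c.txt): modified={a.txt, c.txt} staged={none}
After op 5 (git add d.txt): modified={a.txt, c.txt} staged={none}
After op 6 (modify d.txt): modified={a.txt, c.txt, d.txt} staged={none}
After op 7 (git add c.txt): modified={a.txt, d.txt} staged={c.txt}
After op 8 (git add a.txt): modified={d.txt} staged={a.txt, c.txt}
After op 9 (modify c.txt): modified={c.txt, d.txt} staged={a.txt, c.txt}
After op 10 (git commit): modified={c.txt, d.txt} staged={none}
After op 11 (git add a.txt): modified={c.txt, d.txt} staged={none}
After op 12 (git add c.txt): modified={d.txt} staged={c.txt}
After op 13 (modify b.txt): modified={b.txt, d.txt} staged={c.txt}
After op 14 (git commit): modified={b.txt, d.txt} staged={none}
After op 15 (git add b.txt): modified={d.txt} staged={b.txt}
After op 16 (git reset b.txt): modified={b.txt, d.txt} staged={none}
After op 17 (git add b.txt): modified={d.txt} staged={b.txt}
After op 18 (modify b.txt): modified={b.txt, d.txt} staged={b.txt}
After op 19 (modify a.txt): modified={a.txt, b.txt, d.txt} staged={b.txt}
After op 20 (git commit): modified={a.txt, b.txt, d.txt} staged={none}
After op 21 (modify c.txt): modified={a.txt, b.txt, c.txt, d.txt} staged={none}
After op 22 (git reset d.txt): modified={a.txt, b.txt, c.txt, d.txt} staged={none}
After op 23 (git add b.txt): modified={a.txt, c.txt, d.txt} staged={b.txt}
After op 24 (git add b.txt): modified={a.txt, c.txt, d.txt} staged={b.txt}
After op 25 (modify c.txt): modified={a.txt, c.txt, d.txt} staged={b.txt}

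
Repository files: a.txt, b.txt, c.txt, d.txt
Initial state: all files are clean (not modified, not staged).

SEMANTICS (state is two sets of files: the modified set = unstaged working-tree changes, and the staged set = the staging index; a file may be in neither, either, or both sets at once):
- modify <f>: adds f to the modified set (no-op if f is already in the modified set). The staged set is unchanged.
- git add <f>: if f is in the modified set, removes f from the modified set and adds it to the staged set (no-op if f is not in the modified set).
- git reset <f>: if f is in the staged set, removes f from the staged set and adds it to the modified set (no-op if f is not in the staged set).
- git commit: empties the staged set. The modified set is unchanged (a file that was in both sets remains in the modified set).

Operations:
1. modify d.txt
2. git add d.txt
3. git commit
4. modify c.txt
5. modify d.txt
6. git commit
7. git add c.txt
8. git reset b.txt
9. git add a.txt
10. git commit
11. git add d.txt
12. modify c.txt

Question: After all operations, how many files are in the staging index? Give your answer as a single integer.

Answer: 1

Derivation:
After op 1 (modify d.txt): modified={d.txt} staged={none}
After op 2 (git add d.txt): modified={none} staged={d.txt}
After op 3 (git commit): modified={none} staged={none}
After op 4 (modify c.txt): modified={c.txt} staged={none}
After op 5 (modify d.txt): modified={c.txt, d.txt} staged={none}
After op 6 (git commit): modified={c.txt, d.txt} staged={none}
After op 7 (git add c.txt): modified={d.txt} staged={c.txt}
After op 8 (git reset b.txt): modified={d.txt} staged={c.txt}
After op 9 (git add a.txt): modified={d.txt} staged={c.txt}
After op 10 (git commit): modified={d.txt} staged={none}
After op 11 (git add d.txt): modified={none} staged={d.txt}
After op 12 (modify c.txt): modified={c.txt} staged={d.txt}
Final staged set: {d.txt} -> count=1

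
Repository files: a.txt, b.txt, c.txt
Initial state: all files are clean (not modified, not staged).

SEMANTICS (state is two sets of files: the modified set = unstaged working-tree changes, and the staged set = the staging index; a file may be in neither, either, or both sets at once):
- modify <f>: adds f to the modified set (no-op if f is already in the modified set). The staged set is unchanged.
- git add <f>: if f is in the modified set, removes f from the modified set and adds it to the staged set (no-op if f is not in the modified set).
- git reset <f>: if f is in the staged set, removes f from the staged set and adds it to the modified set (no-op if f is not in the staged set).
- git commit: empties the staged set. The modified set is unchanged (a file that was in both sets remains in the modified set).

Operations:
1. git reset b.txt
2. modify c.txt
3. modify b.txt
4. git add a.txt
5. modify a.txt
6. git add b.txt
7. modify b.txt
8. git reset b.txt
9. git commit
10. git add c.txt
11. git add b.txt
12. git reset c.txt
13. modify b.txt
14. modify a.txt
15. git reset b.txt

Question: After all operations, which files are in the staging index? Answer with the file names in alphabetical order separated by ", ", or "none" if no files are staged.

After op 1 (git reset b.txt): modified={none} staged={none}
After op 2 (modify c.txt): modified={c.txt} staged={none}
After op 3 (modify b.txt): modified={b.txt, c.txt} staged={none}
After op 4 (git add a.txt): modified={b.txt, c.txt} staged={none}
After op 5 (modify a.txt): modified={a.txt, b.txt, c.txt} staged={none}
After op 6 (git add b.txt): modified={a.txt, c.txt} staged={b.txt}
After op 7 (modify b.txt): modified={a.txt, b.txt, c.txt} staged={b.txt}
After op 8 (git reset b.txt): modified={a.txt, b.txt, c.txt} staged={none}
After op 9 (git commit): modified={a.txt, b.txt, c.txt} staged={none}
After op 10 (git add c.txt): modified={a.txt, b.txt} staged={c.txt}
After op 11 (git add b.txt): modified={a.txt} staged={b.txt, c.txt}
After op 12 (git reset c.txt): modified={a.txt, c.txt} staged={b.txt}
After op 13 (modify b.txt): modified={a.txt, b.txt, c.txt} staged={b.txt}
After op 14 (modify a.txt): modified={a.txt, b.txt, c.txt} staged={b.txt}
After op 15 (git reset b.txt): modified={a.txt, b.txt, c.txt} staged={none}

Answer: none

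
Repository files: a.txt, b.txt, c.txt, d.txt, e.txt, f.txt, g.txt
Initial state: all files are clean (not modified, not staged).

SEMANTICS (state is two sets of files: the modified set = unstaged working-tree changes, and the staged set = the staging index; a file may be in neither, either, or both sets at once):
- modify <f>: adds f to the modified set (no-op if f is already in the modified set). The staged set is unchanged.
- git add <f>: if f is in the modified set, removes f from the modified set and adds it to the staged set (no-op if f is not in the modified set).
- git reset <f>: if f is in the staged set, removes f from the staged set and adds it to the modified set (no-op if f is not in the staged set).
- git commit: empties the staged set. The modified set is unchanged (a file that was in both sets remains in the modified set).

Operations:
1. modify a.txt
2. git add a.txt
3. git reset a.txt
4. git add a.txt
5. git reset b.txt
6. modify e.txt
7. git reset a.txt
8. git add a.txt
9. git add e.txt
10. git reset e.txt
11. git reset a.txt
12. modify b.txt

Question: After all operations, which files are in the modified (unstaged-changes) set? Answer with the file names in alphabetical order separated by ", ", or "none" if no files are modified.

Answer: a.txt, b.txt, e.txt

Derivation:
After op 1 (modify a.txt): modified={a.txt} staged={none}
After op 2 (git add a.txt): modified={none} staged={a.txt}
After op 3 (git reset a.txt): modified={a.txt} staged={none}
After op 4 (git add a.txt): modified={none} staged={a.txt}
After op 5 (git reset b.txt): modified={none} staged={a.txt}
After op 6 (modify e.txt): modified={e.txt} staged={a.txt}
After op 7 (git reset a.txt): modified={a.txt, e.txt} staged={none}
After op 8 (git add a.txt): modified={e.txt} staged={a.txt}
After op 9 (git add e.txt): modified={none} staged={a.txt, e.txt}
After op 10 (git reset e.txt): modified={e.txt} staged={a.txt}
After op 11 (git reset a.txt): modified={a.txt, e.txt} staged={none}
After op 12 (modify b.txt): modified={a.txt, b.txt, e.txt} staged={none}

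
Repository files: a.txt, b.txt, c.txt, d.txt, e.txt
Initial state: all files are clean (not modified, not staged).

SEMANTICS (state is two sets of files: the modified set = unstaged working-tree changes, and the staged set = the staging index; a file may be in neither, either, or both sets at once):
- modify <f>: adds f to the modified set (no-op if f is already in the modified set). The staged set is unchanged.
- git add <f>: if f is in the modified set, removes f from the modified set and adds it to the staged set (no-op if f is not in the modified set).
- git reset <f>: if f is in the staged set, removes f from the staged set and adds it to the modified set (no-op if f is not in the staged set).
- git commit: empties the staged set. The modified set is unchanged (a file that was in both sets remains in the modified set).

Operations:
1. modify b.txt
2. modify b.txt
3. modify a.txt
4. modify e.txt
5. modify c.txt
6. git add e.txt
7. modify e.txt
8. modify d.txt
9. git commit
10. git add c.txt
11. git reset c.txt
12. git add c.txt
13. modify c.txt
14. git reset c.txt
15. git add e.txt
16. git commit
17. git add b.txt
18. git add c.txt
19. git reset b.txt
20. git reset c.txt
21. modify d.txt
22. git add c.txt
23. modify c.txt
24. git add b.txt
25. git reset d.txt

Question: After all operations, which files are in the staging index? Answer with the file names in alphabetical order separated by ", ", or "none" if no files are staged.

Answer: b.txt, c.txt

Derivation:
After op 1 (modify b.txt): modified={b.txt} staged={none}
After op 2 (modify b.txt): modified={b.txt} staged={none}
After op 3 (modify a.txt): modified={a.txt, b.txt} staged={none}
After op 4 (modify e.txt): modified={a.txt, b.txt, e.txt} staged={none}
After op 5 (modify c.txt): modified={a.txt, b.txt, c.txt, e.txt} staged={none}
After op 6 (git add e.txt): modified={a.txt, b.txt, c.txt} staged={e.txt}
After op 7 (modify e.txt): modified={a.txt, b.txt, c.txt, e.txt} staged={e.txt}
After op 8 (modify d.txt): modified={a.txt, b.txt, c.txt, d.txt, e.txt} staged={e.txt}
After op 9 (git commit): modified={a.txt, b.txt, c.txt, d.txt, e.txt} staged={none}
After op 10 (git add c.txt): modified={a.txt, b.txt, d.txt, e.txt} staged={c.txt}
After op 11 (git reset c.txt): modified={a.txt, b.txt, c.txt, d.txt, e.txt} staged={none}
After op 12 (git add c.txt): modified={a.txt, b.txt, d.txt, e.txt} staged={c.txt}
After op 13 (modify c.txt): modified={a.txt, b.txt, c.txt, d.txt, e.txt} staged={c.txt}
After op 14 (git reset c.txt): modified={a.txt, b.txt, c.txt, d.txt, e.txt} staged={none}
After op 15 (git add e.txt): modified={a.txt, b.txt, c.txt, d.txt} staged={e.txt}
After op 16 (git commit): modified={a.txt, b.txt, c.txt, d.txt} staged={none}
After op 17 (git add b.txt): modified={a.txt, c.txt, d.txt} staged={b.txt}
After op 18 (git add c.txt): modified={a.txt, d.txt} staged={b.txt, c.txt}
After op 19 (git reset b.txt): modified={a.txt, b.txt, d.txt} staged={c.txt}
After op 20 (git reset c.txt): modified={a.txt, b.txt, c.txt, d.txt} staged={none}
After op 21 (modify d.txt): modified={a.txt, b.txt, c.txt, d.txt} staged={none}
After op 22 (git add c.txt): modified={a.txt, b.txt, d.txt} staged={c.txt}
After op 23 (modify c.txt): modified={a.txt, b.txt, c.txt, d.txt} staged={c.txt}
After op 24 (git add b.txt): modified={a.txt, c.txt, d.txt} staged={b.txt, c.txt}
After op 25 (git reset d.txt): modified={a.txt, c.txt, d.txt} staged={b.txt, c.txt}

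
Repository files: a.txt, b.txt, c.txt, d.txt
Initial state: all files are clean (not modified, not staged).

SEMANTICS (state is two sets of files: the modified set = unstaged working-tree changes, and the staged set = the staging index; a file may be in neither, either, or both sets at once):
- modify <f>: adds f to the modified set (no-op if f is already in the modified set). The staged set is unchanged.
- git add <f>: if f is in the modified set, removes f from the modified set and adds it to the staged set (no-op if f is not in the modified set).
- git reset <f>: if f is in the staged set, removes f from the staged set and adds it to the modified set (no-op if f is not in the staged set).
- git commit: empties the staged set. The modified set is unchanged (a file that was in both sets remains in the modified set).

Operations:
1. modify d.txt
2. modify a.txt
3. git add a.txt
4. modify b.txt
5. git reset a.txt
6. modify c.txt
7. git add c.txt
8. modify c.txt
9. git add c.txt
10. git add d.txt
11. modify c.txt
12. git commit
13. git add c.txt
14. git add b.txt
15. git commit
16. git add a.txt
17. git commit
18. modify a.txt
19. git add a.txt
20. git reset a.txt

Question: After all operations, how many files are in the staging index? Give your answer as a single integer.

After op 1 (modify d.txt): modified={d.txt} staged={none}
After op 2 (modify a.txt): modified={a.txt, d.txt} staged={none}
After op 3 (git add a.txt): modified={d.txt} staged={a.txt}
After op 4 (modify b.txt): modified={b.txt, d.txt} staged={a.txt}
After op 5 (git reset a.txt): modified={a.txt, b.txt, d.txt} staged={none}
After op 6 (modify c.txt): modified={a.txt, b.txt, c.txt, d.txt} staged={none}
After op 7 (git add c.txt): modified={a.txt, b.txt, d.txt} staged={c.txt}
After op 8 (modify c.txt): modified={a.txt, b.txt, c.txt, d.txt} staged={c.txt}
After op 9 (git add c.txt): modified={a.txt, b.txt, d.txt} staged={c.txt}
After op 10 (git add d.txt): modified={a.txt, b.txt} staged={c.txt, d.txt}
After op 11 (modify c.txt): modified={a.txt, b.txt, c.txt} staged={c.txt, d.txt}
After op 12 (git commit): modified={a.txt, b.txt, c.txt} staged={none}
After op 13 (git add c.txt): modified={a.txt, b.txt} staged={c.txt}
After op 14 (git add b.txt): modified={a.txt} staged={b.txt, c.txt}
After op 15 (git commit): modified={a.txt} staged={none}
After op 16 (git add a.txt): modified={none} staged={a.txt}
After op 17 (git commit): modified={none} staged={none}
After op 18 (modify a.txt): modified={a.txt} staged={none}
After op 19 (git add a.txt): modified={none} staged={a.txt}
After op 20 (git reset a.txt): modified={a.txt} staged={none}
Final staged set: {none} -> count=0

Answer: 0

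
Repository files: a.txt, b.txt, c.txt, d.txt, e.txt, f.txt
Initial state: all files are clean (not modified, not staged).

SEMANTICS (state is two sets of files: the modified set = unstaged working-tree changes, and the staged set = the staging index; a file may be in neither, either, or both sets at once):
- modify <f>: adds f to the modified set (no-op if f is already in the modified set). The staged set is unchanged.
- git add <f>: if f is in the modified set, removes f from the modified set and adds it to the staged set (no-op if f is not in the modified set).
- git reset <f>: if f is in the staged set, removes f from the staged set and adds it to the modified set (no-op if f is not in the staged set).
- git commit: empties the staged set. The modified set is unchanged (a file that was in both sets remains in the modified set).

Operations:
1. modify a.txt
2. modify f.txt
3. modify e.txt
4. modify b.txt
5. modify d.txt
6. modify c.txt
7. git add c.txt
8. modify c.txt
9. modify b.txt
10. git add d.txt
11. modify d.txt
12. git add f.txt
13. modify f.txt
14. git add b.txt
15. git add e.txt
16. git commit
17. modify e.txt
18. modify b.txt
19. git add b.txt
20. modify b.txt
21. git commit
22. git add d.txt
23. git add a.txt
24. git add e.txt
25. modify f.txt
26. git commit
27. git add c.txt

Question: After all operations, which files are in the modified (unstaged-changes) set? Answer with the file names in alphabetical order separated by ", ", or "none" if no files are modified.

Answer: b.txt, f.txt

Derivation:
After op 1 (modify a.txt): modified={a.txt} staged={none}
After op 2 (modify f.txt): modified={a.txt, f.txt} staged={none}
After op 3 (modify e.txt): modified={a.txt, e.txt, f.txt} staged={none}
After op 4 (modify b.txt): modified={a.txt, b.txt, e.txt, f.txt} staged={none}
After op 5 (modify d.txt): modified={a.txt, b.txt, d.txt, e.txt, f.txt} staged={none}
After op 6 (modify c.txt): modified={a.txt, b.txt, c.txt, d.txt, e.txt, f.txt} staged={none}
After op 7 (git add c.txt): modified={a.txt, b.txt, d.txt, e.txt, f.txt} staged={c.txt}
After op 8 (modify c.txt): modified={a.txt, b.txt, c.txt, d.txt, e.txt, f.txt} staged={c.txt}
After op 9 (modify b.txt): modified={a.txt, b.txt, c.txt, d.txt, e.txt, f.txt} staged={c.txt}
After op 10 (git add d.txt): modified={a.txt, b.txt, c.txt, e.txt, f.txt} staged={c.txt, d.txt}
After op 11 (modify d.txt): modified={a.txt, b.txt, c.txt, d.txt, e.txt, f.txt} staged={c.txt, d.txt}
After op 12 (git add f.txt): modified={a.txt, b.txt, c.txt, d.txt, e.txt} staged={c.txt, d.txt, f.txt}
After op 13 (modify f.txt): modified={a.txt, b.txt, c.txt, d.txt, e.txt, f.txt} staged={c.txt, d.txt, f.txt}
After op 14 (git add b.txt): modified={a.txt, c.txt, d.txt, e.txt, f.txt} staged={b.txt, c.txt, d.txt, f.txt}
After op 15 (git add e.txt): modified={a.txt, c.txt, d.txt, f.txt} staged={b.txt, c.txt, d.txt, e.txt, f.txt}
After op 16 (git commit): modified={a.txt, c.txt, d.txt, f.txt} staged={none}
After op 17 (modify e.txt): modified={a.txt, c.txt, d.txt, e.txt, f.txt} staged={none}
After op 18 (modify b.txt): modified={a.txt, b.txt, c.txt, d.txt, e.txt, f.txt} staged={none}
After op 19 (git add b.txt): modified={a.txt, c.txt, d.txt, e.txt, f.txt} staged={b.txt}
After op 20 (modify b.txt): modified={a.txt, b.txt, c.txt, d.txt, e.txt, f.txt} staged={b.txt}
After op 21 (git commit): modified={a.txt, b.txt, c.txt, d.txt, e.txt, f.txt} staged={none}
After op 22 (git add d.txt): modified={a.txt, b.txt, c.txt, e.txt, f.txt} staged={d.txt}
After op 23 (git add a.txt): modified={b.txt, c.txt, e.txt, f.txt} staged={a.txt, d.txt}
After op 24 (git add e.txt): modified={b.txt, c.txt, f.txt} staged={a.txt, d.txt, e.txt}
After op 25 (modify f.txt): modified={b.txt, c.txt, f.txt} staged={a.txt, d.txt, e.txt}
After op 26 (git commit): modified={b.txt, c.txt, f.txt} staged={none}
After op 27 (git add c.txt): modified={b.txt, f.txt} staged={c.txt}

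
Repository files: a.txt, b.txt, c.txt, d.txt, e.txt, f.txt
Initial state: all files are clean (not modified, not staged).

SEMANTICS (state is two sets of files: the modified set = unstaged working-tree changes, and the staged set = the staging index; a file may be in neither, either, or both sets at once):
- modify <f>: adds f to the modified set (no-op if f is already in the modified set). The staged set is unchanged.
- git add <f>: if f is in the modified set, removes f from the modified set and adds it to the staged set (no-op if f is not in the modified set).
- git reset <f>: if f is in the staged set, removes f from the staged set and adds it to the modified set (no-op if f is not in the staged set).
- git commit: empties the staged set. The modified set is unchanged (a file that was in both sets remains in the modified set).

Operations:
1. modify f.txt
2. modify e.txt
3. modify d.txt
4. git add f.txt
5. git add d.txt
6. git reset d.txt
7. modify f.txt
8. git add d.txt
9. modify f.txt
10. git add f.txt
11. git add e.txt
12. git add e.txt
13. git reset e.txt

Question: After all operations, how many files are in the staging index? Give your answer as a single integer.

After op 1 (modify f.txt): modified={f.txt} staged={none}
After op 2 (modify e.txt): modified={e.txt, f.txt} staged={none}
After op 3 (modify d.txt): modified={d.txt, e.txt, f.txt} staged={none}
After op 4 (git add f.txt): modified={d.txt, e.txt} staged={f.txt}
After op 5 (git add d.txt): modified={e.txt} staged={d.txt, f.txt}
After op 6 (git reset d.txt): modified={d.txt, e.txt} staged={f.txt}
After op 7 (modify f.txt): modified={d.txt, e.txt, f.txt} staged={f.txt}
After op 8 (git add d.txt): modified={e.txt, f.txt} staged={d.txt, f.txt}
After op 9 (modify f.txt): modified={e.txt, f.txt} staged={d.txt, f.txt}
After op 10 (git add f.txt): modified={e.txt} staged={d.txt, f.txt}
After op 11 (git add e.txt): modified={none} staged={d.txt, e.txt, f.txt}
After op 12 (git add e.txt): modified={none} staged={d.txt, e.txt, f.txt}
After op 13 (git reset e.txt): modified={e.txt} staged={d.txt, f.txt}
Final staged set: {d.txt, f.txt} -> count=2

Answer: 2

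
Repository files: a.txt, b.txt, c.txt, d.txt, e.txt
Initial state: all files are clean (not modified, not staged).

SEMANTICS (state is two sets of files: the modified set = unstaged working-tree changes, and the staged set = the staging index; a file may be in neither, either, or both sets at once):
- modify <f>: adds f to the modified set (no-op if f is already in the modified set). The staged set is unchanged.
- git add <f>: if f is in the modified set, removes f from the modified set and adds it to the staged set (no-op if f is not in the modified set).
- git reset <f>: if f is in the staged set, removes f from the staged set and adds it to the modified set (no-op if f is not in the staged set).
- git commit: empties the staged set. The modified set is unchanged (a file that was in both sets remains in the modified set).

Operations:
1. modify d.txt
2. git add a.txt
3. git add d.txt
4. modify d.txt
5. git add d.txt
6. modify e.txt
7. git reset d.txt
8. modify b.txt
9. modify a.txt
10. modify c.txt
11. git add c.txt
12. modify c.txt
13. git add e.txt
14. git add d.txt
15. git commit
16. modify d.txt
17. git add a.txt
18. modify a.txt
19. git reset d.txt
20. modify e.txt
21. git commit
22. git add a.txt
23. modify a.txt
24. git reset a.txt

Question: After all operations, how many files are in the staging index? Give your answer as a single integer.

Answer: 0

Derivation:
After op 1 (modify d.txt): modified={d.txt} staged={none}
After op 2 (git add a.txt): modified={d.txt} staged={none}
After op 3 (git add d.txt): modified={none} staged={d.txt}
After op 4 (modify d.txt): modified={d.txt} staged={d.txt}
After op 5 (git add d.txt): modified={none} staged={d.txt}
After op 6 (modify e.txt): modified={e.txt} staged={d.txt}
After op 7 (git reset d.txt): modified={d.txt, e.txt} staged={none}
After op 8 (modify b.txt): modified={b.txt, d.txt, e.txt} staged={none}
After op 9 (modify a.txt): modified={a.txt, b.txt, d.txt, e.txt} staged={none}
After op 10 (modify c.txt): modified={a.txt, b.txt, c.txt, d.txt, e.txt} staged={none}
After op 11 (git add c.txt): modified={a.txt, b.txt, d.txt, e.txt} staged={c.txt}
After op 12 (modify c.txt): modified={a.txt, b.txt, c.txt, d.txt, e.txt} staged={c.txt}
After op 13 (git add e.txt): modified={a.txt, b.txt, c.txt, d.txt} staged={c.txt, e.txt}
After op 14 (git add d.txt): modified={a.txt, b.txt, c.txt} staged={c.txt, d.txt, e.txt}
After op 15 (git commit): modified={a.txt, b.txt, c.txt} staged={none}
After op 16 (modify d.txt): modified={a.txt, b.txt, c.txt, d.txt} staged={none}
After op 17 (git add a.txt): modified={b.txt, c.txt, d.txt} staged={a.txt}
After op 18 (modify a.txt): modified={a.txt, b.txt, c.txt, d.txt} staged={a.txt}
After op 19 (git reset d.txt): modified={a.txt, b.txt, c.txt, d.txt} staged={a.txt}
After op 20 (modify e.txt): modified={a.txt, b.txt, c.txt, d.txt, e.txt} staged={a.txt}
After op 21 (git commit): modified={a.txt, b.txt, c.txt, d.txt, e.txt} staged={none}
After op 22 (git add a.txt): modified={b.txt, c.txt, d.txt, e.txt} staged={a.txt}
After op 23 (modify a.txt): modified={a.txt, b.txt, c.txt, d.txt, e.txt} staged={a.txt}
After op 24 (git reset a.txt): modified={a.txt, b.txt, c.txt, d.txt, e.txt} staged={none}
Final staged set: {none} -> count=0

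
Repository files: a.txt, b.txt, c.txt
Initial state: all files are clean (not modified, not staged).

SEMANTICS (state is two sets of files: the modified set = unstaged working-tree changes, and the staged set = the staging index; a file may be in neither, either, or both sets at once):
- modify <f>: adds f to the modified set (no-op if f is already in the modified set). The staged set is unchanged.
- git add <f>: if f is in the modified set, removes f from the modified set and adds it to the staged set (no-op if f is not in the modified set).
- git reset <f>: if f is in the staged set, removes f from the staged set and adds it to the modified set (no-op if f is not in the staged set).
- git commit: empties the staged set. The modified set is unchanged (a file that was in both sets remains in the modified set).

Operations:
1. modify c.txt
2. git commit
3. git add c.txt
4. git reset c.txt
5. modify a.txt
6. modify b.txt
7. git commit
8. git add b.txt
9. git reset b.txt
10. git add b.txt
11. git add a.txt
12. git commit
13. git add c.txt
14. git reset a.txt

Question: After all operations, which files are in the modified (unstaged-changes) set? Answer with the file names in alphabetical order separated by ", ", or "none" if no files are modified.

Answer: none

Derivation:
After op 1 (modify c.txt): modified={c.txt} staged={none}
After op 2 (git commit): modified={c.txt} staged={none}
After op 3 (git add c.txt): modified={none} staged={c.txt}
After op 4 (git reset c.txt): modified={c.txt} staged={none}
After op 5 (modify a.txt): modified={a.txt, c.txt} staged={none}
After op 6 (modify b.txt): modified={a.txt, b.txt, c.txt} staged={none}
After op 7 (git commit): modified={a.txt, b.txt, c.txt} staged={none}
After op 8 (git add b.txt): modified={a.txt, c.txt} staged={b.txt}
After op 9 (git reset b.txt): modified={a.txt, b.txt, c.txt} staged={none}
After op 10 (git add b.txt): modified={a.txt, c.txt} staged={b.txt}
After op 11 (git add a.txt): modified={c.txt} staged={a.txt, b.txt}
After op 12 (git commit): modified={c.txt} staged={none}
After op 13 (git add c.txt): modified={none} staged={c.txt}
After op 14 (git reset a.txt): modified={none} staged={c.txt}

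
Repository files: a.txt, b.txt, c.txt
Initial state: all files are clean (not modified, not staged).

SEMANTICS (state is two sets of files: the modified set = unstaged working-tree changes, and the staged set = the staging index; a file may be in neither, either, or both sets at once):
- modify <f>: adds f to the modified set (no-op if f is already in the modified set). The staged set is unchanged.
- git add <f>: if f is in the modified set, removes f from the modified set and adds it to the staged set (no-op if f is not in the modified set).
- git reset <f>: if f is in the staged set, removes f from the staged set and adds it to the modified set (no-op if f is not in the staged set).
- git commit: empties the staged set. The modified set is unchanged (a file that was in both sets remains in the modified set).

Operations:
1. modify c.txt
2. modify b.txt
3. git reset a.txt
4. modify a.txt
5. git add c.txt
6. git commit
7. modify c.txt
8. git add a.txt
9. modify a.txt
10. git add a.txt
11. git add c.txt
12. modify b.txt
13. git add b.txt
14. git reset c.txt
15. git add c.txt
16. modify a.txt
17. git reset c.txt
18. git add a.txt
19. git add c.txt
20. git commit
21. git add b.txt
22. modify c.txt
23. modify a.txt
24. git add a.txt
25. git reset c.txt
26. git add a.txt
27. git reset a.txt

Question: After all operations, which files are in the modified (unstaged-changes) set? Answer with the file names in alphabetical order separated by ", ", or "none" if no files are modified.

Answer: a.txt, c.txt

Derivation:
After op 1 (modify c.txt): modified={c.txt} staged={none}
After op 2 (modify b.txt): modified={b.txt, c.txt} staged={none}
After op 3 (git reset a.txt): modified={b.txt, c.txt} staged={none}
After op 4 (modify a.txt): modified={a.txt, b.txt, c.txt} staged={none}
After op 5 (git add c.txt): modified={a.txt, b.txt} staged={c.txt}
After op 6 (git commit): modified={a.txt, b.txt} staged={none}
After op 7 (modify c.txt): modified={a.txt, b.txt, c.txt} staged={none}
After op 8 (git add a.txt): modified={b.txt, c.txt} staged={a.txt}
After op 9 (modify a.txt): modified={a.txt, b.txt, c.txt} staged={a.txt}
After op 10 (git add a.txt): modified={b.txt, c.txt} staged={a.txt}
After op 11 (git add c.txt): modified={b.txt} staged={a.txt, c.txt}
After op 12 (modify b.txt): modified={b.txt} staged={a.txt, c.txt}
After op 13 (git add b.txt): modified={none} staged={a.txt, b.txt, c.txt}
After op 14 (git reset c.txt): modified={c.txt} staged={a.txt, b.txt}
After op 15 (git add c.txt): modified={none} staged={a.txt, b.txt, c.txt}
After op 16 (modify a.txt): modified={a.txt} staged={a.txt, b.txt, c.txt}
After op 17 (git reset c.txt): modified={a.txt, c.txt} staged={a.txt, b.txt}
After op 18 (git add a.txt): modified={c.txt} staged={a.txt, b.txt}
After op 19 (git add c.txt): modified={none} staged={a.txt, b.txt, c.txt}
After op 20 (git commit): modified={none} staged={none}
After op 21 (git add b.txt): modified={none} staged={none}
After op 22 (modify c.txt): modified={c.txt} staged={none}
After op 23 (modify a.txt): modified={a.txt, c.txt} staged={none}
After op 24 (git add a.txt): modified={c.txt} staged={a.txt}
After op 25 (git reset c.txt): modified={c.txt} staged={a.txt}
After op 26 (git add a.txt): modified={c.txt} staged={a.txt}
After op 27 (git reset a.txt): modified={a.txt, c.txt} staged={none}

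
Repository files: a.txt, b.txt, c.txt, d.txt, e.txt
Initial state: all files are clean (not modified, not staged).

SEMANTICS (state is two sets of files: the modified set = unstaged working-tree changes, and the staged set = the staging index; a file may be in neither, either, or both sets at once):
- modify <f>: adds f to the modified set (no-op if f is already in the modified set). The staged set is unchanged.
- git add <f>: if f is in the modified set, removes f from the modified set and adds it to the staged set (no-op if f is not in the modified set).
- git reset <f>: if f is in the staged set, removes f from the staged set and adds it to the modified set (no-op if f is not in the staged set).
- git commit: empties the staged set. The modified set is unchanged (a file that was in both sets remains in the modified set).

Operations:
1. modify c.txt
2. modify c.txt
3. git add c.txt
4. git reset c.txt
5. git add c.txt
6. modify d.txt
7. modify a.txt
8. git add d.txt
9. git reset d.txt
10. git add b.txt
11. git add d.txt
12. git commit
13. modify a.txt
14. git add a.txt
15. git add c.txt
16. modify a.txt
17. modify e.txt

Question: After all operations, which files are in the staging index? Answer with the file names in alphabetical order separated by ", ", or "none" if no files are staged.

After op 1 (modify c.txt): modified={c.txt} staged={none}
After op 2 (modify c.txt): modified={c.txt} staged={none}
After op 3 (git add c.txt): modified={none} staged={c.txt}
After op 4 (git reset c.txt): modified={c.txt} staged={none}
After op 5 (git add c.txt): modified={none} staged={c.txt}
After op 6 (modify d.txt): modified={d.txt} staged={c.txt}
After op 7 (modify a.txt): modified={a.txt, d.txt} staged={c.txt}
After op 8 (git add d.txt): modified={a.txt} staged={c.txt, d.txt}
After op 9 (git reset d.txt): modified={a.txt, d.txt} staged={c.txt}
After op 10 (git add b.txt): modified={a.txt, d.txt} staged={c.txt}
After op 11 (git add d.txt): modified={a.txt} staged={c.txt, d.txt}
After op 12 (git commit): modified={a.txt} staged={none}
After op 13 (modify a.txt): modified={a.txt} staged={none}
After op 14 (git add a.txt): modified={none} staged={a.txt}
After op 15 (git add c.txt): modified={none} staged={a.txt}
After op 16 (modify a.txt): modified={a.txt} staged={a.txt}
After op 17 (modify e.txt): modified={a.txt, e.txt} staged={a.txt}

Answer: a.txt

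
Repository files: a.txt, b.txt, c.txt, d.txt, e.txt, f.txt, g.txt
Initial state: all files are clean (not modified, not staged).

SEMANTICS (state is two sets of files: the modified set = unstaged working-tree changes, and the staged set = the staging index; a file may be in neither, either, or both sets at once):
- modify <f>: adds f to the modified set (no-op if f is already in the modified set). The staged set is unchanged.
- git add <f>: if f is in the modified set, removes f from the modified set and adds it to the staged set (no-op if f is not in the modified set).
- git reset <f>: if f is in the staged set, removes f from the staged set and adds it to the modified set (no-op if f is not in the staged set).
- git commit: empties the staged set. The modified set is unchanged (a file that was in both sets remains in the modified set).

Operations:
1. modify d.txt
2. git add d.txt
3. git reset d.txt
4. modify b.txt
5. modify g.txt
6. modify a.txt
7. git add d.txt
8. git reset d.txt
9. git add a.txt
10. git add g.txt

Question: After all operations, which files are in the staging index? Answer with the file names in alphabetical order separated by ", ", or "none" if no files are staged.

After op 1 (modify d.txt): modified={d.txt} staged={none}
After op 2 (git add d.txt): modified={none} staged={d.txt}
After op 3 (git reset d.txt): modified={d.txt} staged={none}
After op 4 (modify b.txt): modified={b.txt, d.txt} staged={none}
After op 5 (modify g.txt): modified={b.txt, d.txt, g.txt} staged={none}
After op 6 (modify a.txt): modified={a.txt, b.txt, d.txt, g.txt} staged={none}
After op 7 (git add d.txt): modified={a.txt, b.txt, g.txt} staged={d.txt}
After op 8 (git reset d.txt): modified={a.txt, b.txt, d.txt, g.txt} staged={none}
After op 9 (git add a.txt): modified={b.txt, d.txt, g.txt} staged={a.txt}
After op 10 (git add g.txt): modified={b.txt, d.txt} staged={a.txt, g.txt}

Answer: a.txt, g.txt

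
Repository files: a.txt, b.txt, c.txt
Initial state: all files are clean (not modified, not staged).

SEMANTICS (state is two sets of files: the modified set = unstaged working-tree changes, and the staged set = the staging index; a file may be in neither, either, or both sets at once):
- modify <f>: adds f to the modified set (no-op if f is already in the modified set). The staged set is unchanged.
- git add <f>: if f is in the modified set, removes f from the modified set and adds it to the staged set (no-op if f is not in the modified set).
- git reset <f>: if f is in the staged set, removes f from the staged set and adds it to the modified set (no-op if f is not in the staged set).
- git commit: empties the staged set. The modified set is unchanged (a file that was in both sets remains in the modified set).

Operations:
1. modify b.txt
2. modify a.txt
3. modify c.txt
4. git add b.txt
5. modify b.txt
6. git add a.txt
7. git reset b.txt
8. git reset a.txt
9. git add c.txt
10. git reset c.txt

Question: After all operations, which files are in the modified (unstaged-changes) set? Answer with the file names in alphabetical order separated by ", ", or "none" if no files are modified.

Answer: a.txt, b.txt, c.txt

Derivation:
After op 1 (modify b.txt): modified={b.txt} staged={none}
After op 2 (modify a.txt): modified={a.txt, b.txt} staged={none}
After op 3 (modify c.txt): modified={a.txt, b.txt, c.txt} staged={none}
After op 4 (git add b.txt): modified={a.txt, c.txt} staged={b.txt}
After op 5 (modify b.txt): modified={a.txt, b.txt, c.txt} staged={b.txt}
After op 6 (git add a.txt): modified={b.txt, c.txt} staged={a.txt, b.txt}
After op 7 (git reset b.txt): modified={b.txt, c.txt} staged={a.txt}
After op 8 (git reset a.txt): modified={a.txt, b.txt, c.txt} staged={none}
After op 9 (git add c.txt): modified={a.txt, b.txt} staged={c.txt}
After op 10 (git reset c.txt): modified={a.txt, b.txt, c.txt} staged={none}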